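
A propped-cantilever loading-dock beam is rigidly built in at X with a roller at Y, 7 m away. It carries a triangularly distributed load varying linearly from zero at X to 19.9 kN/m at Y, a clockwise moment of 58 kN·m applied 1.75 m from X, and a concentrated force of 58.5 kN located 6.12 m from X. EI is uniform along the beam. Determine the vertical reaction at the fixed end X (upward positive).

Choose R_Y as the redundant. The primary structure is the cantilever fixed at X.
Free-end deflection of the primary structure under the applied loading (downward +):
  triangular load, peak 19.9 at the free end: 11w₀L⁴/(120EI) = 4380/EI
  clockwise couple 58 at a = 1.75: M₀a(2L − a)/(2EI) = 621.7/EI
  point load 58.5 at a = 6.12: Pa²(3L − a)/(6EI) = 5434/EI
  δ_0 = 10435/EI
Flexibility coefficient — unit upward force at Y: δ_{YY} = L³/(3EI) = 114.3/EI.
The prop prevents deflection at Y: R_Y = δ_0/δ_{YY} = 10435/114.3 = 91.27 kN.
Vertical equilibrium: R_X = ΣP − R_Y = 128.2 − 91.27 = 36.88 kN.

R_X = 36.88 kN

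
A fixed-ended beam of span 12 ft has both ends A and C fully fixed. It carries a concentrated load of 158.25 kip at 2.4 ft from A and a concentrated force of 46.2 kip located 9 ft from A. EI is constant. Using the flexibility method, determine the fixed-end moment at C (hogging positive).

Release both end moments; the primary structure is a simply-supported span AC with redundants M_A and M_C.
On the primary (simply-supported) span, the end slopes from the loading are:
  at A: point load 158.25 at a = 2.4: Pab(L + b)/(6LEI) = 1094/EI
  at C: point load 158.25 at a = 2.4: Pab(L + a)/(6LEI) = 729.2/EI
  at A: point load 46.2 at a = 9: Pab(L + b)/(6LEI) = 259.9/EI
  at C: point load 46.2 at a = 9: Pab(L + a)/(6LEI) = 363.8/EI
  θ_A0 = 1354/EI,  θ_C0 = 1093/EI
Flexibility coefficients: a unit moment at one end gives L/(3EI) there and L/(6EI) at the far end, so f₁₁ = f₂₂ = 4/EI and f₁₂ = f₂₁ = 2/EI.
Compatibility — zero rotation at each built-in end:
  4 M_A + 2 M_C = 1354
  2 M_A + 4 M_C = 1093
Solving the pair gives M_A = 269.1 kip·ft and M_C = 138.7 kip·ft (hogging).

M_C = 138.7 kip·ft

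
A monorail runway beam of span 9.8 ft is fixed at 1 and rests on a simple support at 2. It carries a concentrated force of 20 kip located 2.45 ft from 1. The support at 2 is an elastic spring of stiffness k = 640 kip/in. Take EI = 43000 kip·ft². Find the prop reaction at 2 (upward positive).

Release the roller at 2. Primary structure: cantilever fixed at 1.
Free-end deflection of the primary structure under the applied loading (downward +):
  point load 20 at a = 2.45: Pa²(3L − a)/(6EI) = 539.2/EI
Flexibility coefficient — unit upward force at 2: δ_{22} = L³/(3EI) = 313.7/EI.
With EI = 43000 kip·ft²: δ_0 = 0.01254 ft and δ_{22} = 0.007296 ft/kip.
Compatibility — the spring shortens by R_2/k under the reaction it provides: δ_0 − R_2·δ_{22} = R_2/k. With 1/k = 1/(640×12) ft/kip = 0.00013 ft/kip, R_2 = δ_0 / (δ_{22} + 1/k) = 0.01254 / (0.007296 + 0.00013) = 1.689 kip.

R_2 = 1.689 kip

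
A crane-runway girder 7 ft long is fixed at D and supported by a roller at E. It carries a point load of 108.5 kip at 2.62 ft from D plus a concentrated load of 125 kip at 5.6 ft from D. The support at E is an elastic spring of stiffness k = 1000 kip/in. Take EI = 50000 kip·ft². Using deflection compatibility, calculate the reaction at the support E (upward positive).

Take the reaction at E as the redundant and release it; the primary structure is a cantilever fixed at D.
Deflection at E on the released cantilever, summing each load's contribution:
  point load 108.5 at a = 2.62: Pa²(3L − a)/(6EI) = 2282/EI
  point load 125 at a = 5.6: Pa²(3L − a)/(6EI) = 10061/EI
  δ_0 = 12343/EI
Tip deflection under a unit load at E: L³/(3EI) = 114.3/EI.
With EI = 50000 kip·ft²: δ_0 = 0.24686 ft and δ_{EE} = 0.002287 ft/kip.
Compatibility — the spring shortens by R_E/k under the reaction it provides: δ_0 − R_E·δ_{EE} = R_E/k. With 1/k = 1/(1000×12) ft/kip = 0.000083 ft/kip, R_E = δ_0 / (δ_{EE} + 1/k) = 0.24686 / (0.002287 + 0.000083) = 104.2 kip.

R_E = 104.2 kip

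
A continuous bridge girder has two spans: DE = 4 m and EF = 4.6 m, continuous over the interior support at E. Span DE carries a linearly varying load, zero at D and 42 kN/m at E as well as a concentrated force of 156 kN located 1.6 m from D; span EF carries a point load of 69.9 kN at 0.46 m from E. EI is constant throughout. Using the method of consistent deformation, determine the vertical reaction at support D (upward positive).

R_D = 100.5 kN

Take M_E as the redundant. Released structure: two simple spans DE and EF with a hinge at E.
Discontinuity in slope at E on the released structure — sum the simple-span end rotations:
  span DE: triangular load, peak 42: w₀L³/(45EI) = 59.73/EI
  span DE: point load 156 at a = 1.6: Pab(L + a)/(6LEI) = 139.8/EI
  span EF: point load 69.9 at a = 0.46: Pab(L + b)/(6LEI) = 42.15/EI
  relative rotation θ_0 = (199.5 + 42.15)/EI = 241.7/EI
A unit hogging moment at E produces rotation L₁/(3EI) + L₂/(3EI) = 2.867/EI.
Slope continuity at E: θ_0 = M_E·2.867/EI, so M_E = 241.7/2.867 = 84.3 kN·m (hogging).
Span DE, ΣM about D with M_E applied at E: R_E^{DE}·4 = 473.6 + 84.3, so R_E^{DE} = 139.5 kN and R_D = 240 − 139.5 = 100.5 kN.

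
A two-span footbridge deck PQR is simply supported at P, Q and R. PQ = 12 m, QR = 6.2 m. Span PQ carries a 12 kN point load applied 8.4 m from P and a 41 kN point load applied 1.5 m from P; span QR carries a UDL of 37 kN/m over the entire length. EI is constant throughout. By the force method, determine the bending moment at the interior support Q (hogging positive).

Release continuity at Q by inserting a hinge; the redundant is the internal moment M_Q. The primary structure is two simply-supported spans PQ and QR.
Discontinuity in slope at Q on the released structure — sum the simple-span end rotations:
  span PQ: point load 12 at a = 8.4: Pab(L + a)/(6LEI) = 102.8/EI
  span PQ: point load 41 at a = 1.5: Pab(L + a)/(6LEI) = 121.1/EI
  span QR: UDL 37: wL³/(24EI) = 367.4/EI
  relative rotation θ_0 = (223.9 + 367.4)/EI = 591.3/EI
A unit hogging moment at Q produces rotation L₁/(3EI) + L₂/(3EI) = 6.067/EI.
Slope continuity at Q: θ_0 = M_Q·6.067/EI, so M_Q = 591.3/6.067 = 97.47 kN·m (hogging).

M_Q = 97.47 kN·m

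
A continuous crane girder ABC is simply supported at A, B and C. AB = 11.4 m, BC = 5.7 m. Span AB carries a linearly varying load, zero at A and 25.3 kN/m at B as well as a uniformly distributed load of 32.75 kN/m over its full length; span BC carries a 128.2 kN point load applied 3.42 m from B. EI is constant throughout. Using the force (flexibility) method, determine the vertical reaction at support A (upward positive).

R_A = 187.2 kN

Insert a hinge at B; M_B is the redundant, and each span becomes simply supported.
End slopes at the hinge B, treating each span as simply supported:
  span AB: triangular load, peak 25.3: w₀L³/(45EI) = 833/EI
  span AB: UDL 32.75: wL³/(24EI) = 2022/EI
  span BC: point load 128.2 at a = 3.42: Pab(L + b)/(6LEI) = 233.3/EI
  relative rotation θ_0 = (2855 + 233.3)/EI = 3088/EI
A unit hogging moment at B produces rotation L₁/(3EI) + L₂/(3EI) = 5.7/EI.
Slope continuity at B: θ_0 = M_B·5.7/EI, so M_B = 3088/5.7 = 541.7 kN·m (hogging).
Span AB, ΣM about A with M_B applied at B: R_B^{AB}·11.4 = 3224 + 541.7, so R_B^{AB} = 330.3 kN and R_A = 517.6 − 330.3 = 187.2 kN.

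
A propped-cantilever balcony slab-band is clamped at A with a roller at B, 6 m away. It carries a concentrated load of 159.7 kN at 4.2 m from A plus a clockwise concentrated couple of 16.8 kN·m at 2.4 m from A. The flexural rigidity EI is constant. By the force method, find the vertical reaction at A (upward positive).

Choose R_B as the redundant. The primary structure is the cantilever fixed at A.
Free-end deflection of the primary structure under the applied loading (downward +):
  point load 159.7 at a = 4.2: Pa²(3L − a)/(6EI) = 6479/EI
  clockwise couple 16.8 at a = 2.4: M₀a(2L − a)/(2EI) = 193.5/EI
  δ_0 = 6673/EI
Tip deflection under a unit load at B: L³/(3EI) = 72/EI.
The prop prevents deflection at B: R_B = δ_0/δ_{BB} = 6673/72 = 92.68 kN.
Vertical equilibrium: R_A = ΣP − R_B = 159.7 − 92.68 = 67.02 kN.

R_A = 67.02 kN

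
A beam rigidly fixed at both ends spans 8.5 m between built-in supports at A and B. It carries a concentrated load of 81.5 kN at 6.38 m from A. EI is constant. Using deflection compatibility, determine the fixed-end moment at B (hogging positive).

M_B = 97.34 kN·m

Release both end moments; the primary structure is a simply-supported span AB with redundants M_A and M_B.
On the primary (simply-supported) span, the end slopes from the loading are:
  at A: point load 81.5 at a = 6.38: Pab(L + b)/(6LEI) = 229.5/EI
  at B: point load 81.5 at a = 6.38: Pab(L + a)/(6LEI) = 321.6/EI
  θ_A0 = 229.5/EI,  θ_B0 = 321.6/EI
Flexibility coefficients: a unit moment at one end gives L/(3EI) there and L/(6EI) at the far end, so f₁₁ = f₂₂ = 2.833/EI and f₁₂ = f₂₁ = 1.417/EI.
Compatibility — zero rotation at each built-in end:
  2.833 M_A + 1.417 M_B = 229.5
  1.417 M_A + 2.833 M_B = 321.6
Solving the pair gives M_A = 32.35 kN·m and M_B = 97.34 kN·m (hogging).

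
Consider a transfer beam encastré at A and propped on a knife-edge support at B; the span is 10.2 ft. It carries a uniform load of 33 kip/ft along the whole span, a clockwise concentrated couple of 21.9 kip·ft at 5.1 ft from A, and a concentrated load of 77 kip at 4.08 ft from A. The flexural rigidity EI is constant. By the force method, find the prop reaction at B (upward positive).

R_B = 144.7 kip

Release the roller at B. Primary structure: cantilever fixed at A.
Downward deflection at the released point B due to the loads:
  UDL 33: wL⁴/(8EI) = 44650/EI
  clockwise couple 21.9 at a = 5.1: M₀a(2L − a)/(2EI) = 854.4/EI
  point load 77 at a = 4.08: Pa²(3L − a)/(6EI) = 5665/EI
  δ_0 = 51170/EI
Tip deflection under a unit load at B: L³/(3EI) = 353.7/EI.
Compatibility at B: δ_0 − R_B·δ_{BB} = 0, so R_B = 51170/353.7 = 144.7 kip.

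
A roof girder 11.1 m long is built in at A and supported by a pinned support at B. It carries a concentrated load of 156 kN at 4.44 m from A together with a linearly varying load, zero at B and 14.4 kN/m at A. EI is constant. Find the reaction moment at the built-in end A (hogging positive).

Release the roller at B. Primary structure: cantilever fixed at A.
Free-end deflection of the primary structure under the applied loading (downward +):
  point load 156 at a = 4.44: Pa²(3L − a)/(6EI) = 14792/EI
  triangular load, peak 14.4 at the fixed end: w₀L⁴/(30EI) = 7287/EI
  δ_0 = 22079/EI
Flexibility coefficient — unit upward force at B: δ_{BB} = L³/(3EI) = 455.9/EI.
The prop prevents deflection at B: R_B = δ_0/δ_{BB} = 22079/455.9 = 48.43 kN.
Moment equilibrium about A: M_A = Σ(load moments about A) − R_B·L = 988.3 − 48.43×11.1 = 450.7 kN·m.

M_A = 450.7 kN·m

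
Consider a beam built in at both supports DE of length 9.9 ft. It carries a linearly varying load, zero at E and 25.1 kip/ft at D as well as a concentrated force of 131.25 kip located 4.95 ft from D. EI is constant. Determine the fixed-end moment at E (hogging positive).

Take the two fixed-end moments M_D, M_E as redundants; the released structure is the simple span DE.
On the primary (simply-supported) span, the end slopes from the loading are:
  at D: triangular load, peak 25.1: w₀L³/(45EI) = 541.2/EI
  at E: triangular load, peak 25.1: 7w₀L³/(360EI) = 473.6/EI
  at D: point load 131.25 at a = 4.95: Pab(L + b)/(6LEI) = 804/EI
  at E: point load 131.25 at a = 4.95: Pab(L + a)/(6LEI) = 804/EI
  θ_D0 = 1345/EI,  θ_E0 = 1278/EI
Flexibility coefficients: a unit moment at one end gives L/(3EI) there and L/(6EI) at the far end, so f₁₁ = f₂₂ = 3.3/EI and f₁₂ = f₂₁ = 1.65/EI.
Compatibility — zero rotation at each built-in end:
  3.3 M_D + 1.65 M_E = 1345
  1.65 M_D + 3.3 M_E = 1278
Solving the pair gives M_D = 285.4 kip·ft and M_E = 244.4 kip·ft (hogging).

M_E = 244.4 kip·ft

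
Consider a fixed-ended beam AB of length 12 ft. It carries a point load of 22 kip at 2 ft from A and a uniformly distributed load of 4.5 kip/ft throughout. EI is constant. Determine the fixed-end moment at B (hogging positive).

M_B = 60.11 kip·ft

Release both end moments; the primary structure is a simply-supported span AB with redundants M_A and M_B.
On the primary (simply-supported) span, the end slopes from the loading are:
  at A: point load 22 at a = 2: Pab(L + b)/(6LEI) = 134.4/EI
  at B: point load 22 at a = 2: Pab(L + a)/(6LEI) = 85.56/EI
  at A: UDL 4.5: wL³/(24EI) = 324/EI
  at B: UDL 4.5: wL³/(24EI) = 324/EI
  θ_A0 = 458.4/EI,  θ_B0 = 409.6/EI
Flexibility coefficients: a unit moment at one end gives L/(3EI) there and L/(6EI) at the far end, so f₁₁ = f₂₂ = 4/EI and f₁₂ = f₂₁ = 2/EI.
Compatibility — zero rotation at each built-in end:
  4 M_A + 2 M_B = 458.4
  2 M_A + 4 M_B = 409.6
Solving the pair gives M_A = 84.56 kip·ft and M_B = 60.11 kip·ft (hogging).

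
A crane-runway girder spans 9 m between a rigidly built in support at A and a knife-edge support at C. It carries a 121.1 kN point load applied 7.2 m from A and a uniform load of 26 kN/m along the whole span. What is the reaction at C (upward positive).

R_C = 173 kN

Release the roller at C. Primary structure: cantilever fixed at A.
Primary-structure tip deflection at C by superposition:
  point load 121.1 at a = 7.2: Pa²(3L − a)/(6EI) = 20717/EI
  UDL 26: wL⁴/(8EI) = 21323/EI
  δ_0 = 42040/EI
Flexibility coefficient — unit upward force at C: δ_{CC} = L³/(3EI) = 243/EI.
Compatibility at C: δ_0 − R_C·δ_{CC} = 0, so R_C = 42040/243 = 173 kN.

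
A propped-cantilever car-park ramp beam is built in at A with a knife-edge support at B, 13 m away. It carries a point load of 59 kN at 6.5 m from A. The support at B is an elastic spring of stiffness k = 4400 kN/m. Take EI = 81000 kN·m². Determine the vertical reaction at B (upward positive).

R_B = 17.99 kN

Remove the prop at B; the released (primary) structure is a cantilever built in at A.
Primary-structure tip deflection at B by superposition:
  point load 59 at a = 6.5: Pa²(3L − a)/(6EI) = 13502/EI
Tip deflection under a unit load at B: L³/(3EI) = 732.3/EI.
With EI = 81000 kN·m²: δ_0 = 0.1667 m and δ_{BB} = 0.009041 m/kN.
Compatibility — the spring shortens by R_B/k under the reaction it provides: δ_0 − R_B·δ_{BB} = R_B/k. With 1/k = 0.000227 m/kN, R_B = δ_0 / (δ_{BB} + 1/k) = 0.1667 / (0.009041 + 0.000227) = 17.99 kN.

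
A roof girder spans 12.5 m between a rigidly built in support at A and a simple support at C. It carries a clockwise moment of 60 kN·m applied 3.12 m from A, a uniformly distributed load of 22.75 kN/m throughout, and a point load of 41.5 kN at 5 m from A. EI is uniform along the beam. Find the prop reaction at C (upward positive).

R_C = 118.4 kN

Remove the prop at C; the released (primary) structure is a cantilever built in at A.
Downward deflection at the released point C due to the loads:
  clockwise couple 60 at a = 3.12: M₀a(2L − a)/(2EI) = 2048/EI
  UDL 22.75: wL⁴/(8EI) = 69427/EI
  point load 41.5 at a = 5: Pa²(3L − a)/(6EI) = 5620/EI
  δ_0 = 77095/EI
Tip deflection under a unit load at C: L³/(3EI) = 651/EI.
The prop prevents deflection at C: R_C = δ_0/δ_{CC} = 77095/651 = 118.4 kN.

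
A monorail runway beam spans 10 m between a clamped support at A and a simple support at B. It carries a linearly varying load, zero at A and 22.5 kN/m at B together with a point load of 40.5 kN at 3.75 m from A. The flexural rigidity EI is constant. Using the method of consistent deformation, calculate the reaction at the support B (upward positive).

Release the roller at B. Primary structure: cantilever fixed at A.
Deflection at B on the released cantilever, summing each load's contribution:
  triangular load, peak 22.5 at the free end: 11w₀L⁴/(120EI) = 20625/EI
  point load 40.5 at a = 3.75: Pa²(3L − a)/(6EI) = 2492/EI
  δ_0 = 23117/EI
Flexibility coefficient — unit upward force at B: δ_{BB} = L³/(3EI) = 333.3/EI.
The prop prevents deflection at B: R_B = δ_0/δ_{BB} = 23117/333.3 = 69.35 kN.

R_B = 69.35 kN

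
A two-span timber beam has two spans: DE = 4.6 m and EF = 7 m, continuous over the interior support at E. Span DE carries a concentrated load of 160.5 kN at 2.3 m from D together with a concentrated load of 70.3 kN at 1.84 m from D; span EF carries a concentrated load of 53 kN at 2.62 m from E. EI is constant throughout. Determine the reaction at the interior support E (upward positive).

Insert a hinge at E; M_E is the redundant, and each span becomes simply supported.
Rotations at E on the released spans (each span's end-slope, ×1/EI):
  span DE: point load 160.5 at a = 2.3: Pab(L + a)/(6LEI) = 212.3/EI
  span DE: point load 70.3 at a = 1.84: Pab(L + a)/(6LEI) = 83.3/EI
  span EF: point load 53 at a = 2.62: Pab(L + b)/(6LEI) = 164.8/EI
  relative rotation θ_0 = (295.6 + 164.8)/EI = 460.4/EI
A unit hogging moment at E produces rotation L₁/(3EI) + L₂/(3EI) = 3.867/EI.
Compatibility: M_E·(L₁+L₂)/(3EI) = θ_0, giving M_E = 119.1 kN·m (hogging).
Span DE, ΣM about D with M_E applied at E: R_E^{DE}·4.6 = 498.5 + 119.1, so R_E^{DE} = 134.3 kN and R_D = 230.8 − 134.3 = 96.55 kN.
Span EF, ΣM about F: R_E^{EF}·7 = 232.1 + 119.1, so R_E^{EF} = 50.17 kN and R_F = 53 − 50.17 = 2.829 kN.
R_E = 134.3 + 50.17 = 184.4 kN.

R_E = 184.4 kN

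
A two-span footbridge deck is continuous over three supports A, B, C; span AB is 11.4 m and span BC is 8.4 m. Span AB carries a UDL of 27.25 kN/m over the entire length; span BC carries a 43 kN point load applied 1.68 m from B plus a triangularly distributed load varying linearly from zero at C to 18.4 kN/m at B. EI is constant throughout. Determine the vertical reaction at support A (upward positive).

Release continuity at B by inserting a hinge; the redundant is the internal moment M_B. The primary structure is two simply-supported spans AB and BC.
Rotations at B on the released spans (each span's end-slope, ×1/EI):
  span AB: UDL 27.25: wL³/(24EI) = 1682/EI
  span BC: point load 43 at a = 1.68: Pab(L + b)/(6LEI) = 145.6/EI
  span BC: triangular load, peak 18.4: w₀L³/(45EI) = 242.4/EI
  relative rotation θ_0 = (1682 + 388)/EI = 2070/EI
A unit hogging moment at B produces rotation L₁/(3EI) + L₂/(3EI) = 6.6/EI.
Slope continuity at B: θ_0 = M_B·6.6/EI, so M_B = 2070/6.6 = 313.7 kN·m (hogging).
Span AB, ΣM about A with M_B applied at B: R_B^{AB}·11.4 = 1771 + 313.7, so R_B^{AB} = 182.8 kN and R_A = 310.6 − 182.8 = 127.8 kN.

R_A = 127.8 kN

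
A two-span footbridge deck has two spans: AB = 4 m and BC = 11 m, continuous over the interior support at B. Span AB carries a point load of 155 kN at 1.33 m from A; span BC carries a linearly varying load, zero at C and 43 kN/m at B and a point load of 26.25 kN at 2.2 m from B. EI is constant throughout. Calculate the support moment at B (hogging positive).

M_B = 309.3 kN·m

Insert a hinge at B; M_B is the redundant, and each span becomes simply supported.
End slopes at the hinge B, treating each span as simply supported:
  span AB: point load 155 at a = 1.33: Pab(L + a)/(6LEI) = 122.2/EI
  span BC: triangular load, peak 43: w₀L³/(45EI) = 1272/EI
  span BC: point load 26.25 at a = 2.2: Pab(L + b)/(6LEI) = 152.5/EI
  relative rotation θ_0 = (122.2 + 1424)/EI = 1547/EI
A unit hogging moment at B produces rotation L₁/(3EI) + L₂/(3EI) = 5/EI.
Slope continuity at B: θ_0 = M_B·5/EI, so M_B = 1547/5 = 309.3 kN·m (hogging).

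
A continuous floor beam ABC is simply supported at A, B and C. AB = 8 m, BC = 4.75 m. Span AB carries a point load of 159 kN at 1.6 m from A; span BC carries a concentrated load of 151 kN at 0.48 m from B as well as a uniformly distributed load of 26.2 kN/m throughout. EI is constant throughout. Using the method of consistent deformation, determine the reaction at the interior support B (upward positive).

Take M_B as the redundant. Released structure: two simple spans AB and BC with a hinge at B.
Discontinuity in slope at B on the released structure — sum the simple-span end rotations:
  span AB: point load 159 at a = 1.6: Pab(L + a)/(6LEI) = 325.6/EI
  span BC: point load 151 at a = 0.48: Pab(L + b)/(6LEI) = 97.95/EI
  span BC: UDL 26.2: wL³/(24EI) = 117/EI
  relative rotation θ_0 = (325.6 + 214.9)/EI = 540.6/EI
A unit hogging moment at B produces rotation L₁/(3EI) + L₂/(3EI) = 4.25/EI.
Compatibility: M_B·(L₁+L₂)/(3EI) = θ_0, giving M_B = 127.2 kN·m (hogging).
Span AB, ΣM about A with M_B applied at B: R_B^{AB}·8 = 254.4 + 127.2, so R_B^{AB} = 47.7 kN and R_A = 159 − 47.7 = 111.3 kN.
Span BC, ΣM about C: R_B^{BC}·4.75 = 940.3 + 127.2, so R_B^{BC} = 224.7 kN and R_C = 275.4 − 224.7 = 50.71 kN.
R_B = 47.7 + 224.7 = 272.4 kN.

R_B = 272.4 kN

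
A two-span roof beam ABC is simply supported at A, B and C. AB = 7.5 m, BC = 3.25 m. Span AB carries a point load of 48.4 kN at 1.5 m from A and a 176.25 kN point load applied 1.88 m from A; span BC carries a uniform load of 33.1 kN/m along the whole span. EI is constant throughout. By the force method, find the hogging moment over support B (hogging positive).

Take M_B as the redundant. Released structure: two simple spans AB and BC with a hinge at B.
End slopes at the hinge B, treating each span as simply supported:
  span AB: point load 48.4 at a = 1.5: Pab(L + a)/(6LEI) = 87.12/EI
  span AB: point load 176.25 at a = 1.88: Pab(L + a)/(6LEI) = 388.2/EI
  span BC: UDL 33.1: wL³/(24EI) = 47.34/EI
  relative rotation θ_0 = (475.3 + 47.34)/EI = 522.6/EI
A unit hogging moment at B produces rotation L₁/(3EI) + L₂/(3EI) = 3.583/EI.
Slope continuity at B: θ_0 = M_B·3.583/EI, so M_B = 522.6/3.583 = 145.8 kN·m (hogging).

M_B = 145.8 kN·m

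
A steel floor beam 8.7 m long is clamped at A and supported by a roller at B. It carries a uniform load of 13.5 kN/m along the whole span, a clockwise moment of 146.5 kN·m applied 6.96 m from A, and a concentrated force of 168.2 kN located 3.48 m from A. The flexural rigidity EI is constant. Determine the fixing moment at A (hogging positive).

Remove the prop at B; the released (primary) structure is a cantilever built in at A.
Deflection at B on the released cantilever, summing each load's contribution:
  UDL 13.5: wL⁴/(8EI) = 9668/EI
  clockwise couple 146.5 at a = 6.96: M₀a(2L − a)/(2EI) = 5323/EI
  point load 168.2 at a = 3.48: Pa²(3L − a)/(6EI) = 7679/EI
  δ_0 = 22670/EI
Flexibility coefficient — unit upward force at B: δ_{BB} = L³/(3EI) = 219.5/EI.
The prop prevents deflection at B: R_B = δ_0/δ_{BB} = 22670/219.5 = 103.3 kN.
Moment equilibrium about A: M_A = Σ(load moments about A) − R_B·L = 1243 − 103.3×8.7 = 344.2 kN·m.

M_A = 344.2 kN·m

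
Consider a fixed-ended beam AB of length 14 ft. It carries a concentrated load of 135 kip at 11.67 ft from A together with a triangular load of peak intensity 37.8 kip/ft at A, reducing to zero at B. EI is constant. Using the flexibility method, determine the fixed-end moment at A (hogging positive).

M_A = 414.1 kip·ft

Release both end moments; the primary structure is a simply-supported span AB with redundants M_A and M_B.
Simple-span end rotations at A and B under the given loads:
  at A: point load 135 at a = 11.67: Pab(L + b)/(6LEI) = 713.6/EI
  at B: point load 135 at a = 11.67: Pab(L + a)/(6LEI) = 1122/EI
  at A: triangular load, peak 37.8: w₀L³/(45EI) = 2305/EI
  at B: triangular load, peak 37.8: 7w₀L³/(360EI) = 2017/EI
  θ_A0 = 3019/EI,  θ_B0 = 3139/EI
Flexibility coefficients: a unit moment at one end gives L/(3EI) there and L/(6EI) at the far end, so f₁₁ = f₂₂ = 4.667/EI and f₁₂ = f₂₁ = 2.333/EI.
Compatibility — zero rotation at each built-in end:
  4.667 M_A + 2.333 M_B = 3019
  2.333 M_A + 4.667 M_B = 3139
Solving the pair gives M_A = 414.1 kip·ft and M_B = 465.5 kip·ft (hogging).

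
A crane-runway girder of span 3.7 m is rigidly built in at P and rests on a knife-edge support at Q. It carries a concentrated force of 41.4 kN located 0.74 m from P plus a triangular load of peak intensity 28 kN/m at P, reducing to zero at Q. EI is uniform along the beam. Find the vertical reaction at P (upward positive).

R_P = 80.52 kN

Remove the prop at Q; the released (primary) structure is a cantilever built in at P.
Downward deflection at the released point Q due to the loads:
  point load 41.4 at a = 0.74: Pa²(3L − a)/(6EI) = 39.14/EI
  triangular load, peak 28 at the fixed end: w₀L⁴/(30EI) = 174.9/EI
  δ_0 = 214.1/EI
Flexibility coefficient — unit upward force at Q: δ_{QQ} = L³/(3EI) = 16.88/EI.
The prop prevents deflection at Q: R_Q = δ_0/δ_{QQ} = 214.1/16.88 = 12.68 kN.
Vertical equilibrium: R_P = ΣP − R_Q = 93.2 − 12.68 = 80.52 kN.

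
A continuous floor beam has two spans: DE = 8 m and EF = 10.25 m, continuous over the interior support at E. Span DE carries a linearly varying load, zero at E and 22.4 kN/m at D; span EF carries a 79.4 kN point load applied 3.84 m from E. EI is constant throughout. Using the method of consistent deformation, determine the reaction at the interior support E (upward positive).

Insert a hinge at E; M_E is the redundant, and each span becomes simply supported.
Rotations at E on the released spans (each span's end-slope, ×1/EI):
  span DE: triangular load, peak 22.4: 7w₀L³/(360EI) = 223/EI
  span EF: point load 79.4 at a = 3.84: Pab(L + b)/(6LEI) = 529.4/EI
  relative rotation θ_0 = (223 + 529.4)/EI = 752.4/EI
A unit hogging moment at E produces rotation L₁/(3EI) + L₂/(3EI) = 6.083/EI.
Slope continuity at E: θ_0 = M_E·6.083/EI, so M_E = 752.4/6.083 = 123.7 kN·m (hogging).
Span DE, ΣM about D with M_E applied at E: R_E^{DE}·8 = 238.9 + 123.7, so R_E^{DE} = 45.33 kN and R_D = 89.6 − 45.33 = 44.27 kN.
Span EF, ΣM about F: R_E^{EF}·10.25 = 509 + 123.7, so R_E^{EF} = 61.72 kN and R_F = 79.4 − 61.72 = 17.68 kN.
R_E = 45.33 + 61.72 = 107 kN.

R_E = 107 kN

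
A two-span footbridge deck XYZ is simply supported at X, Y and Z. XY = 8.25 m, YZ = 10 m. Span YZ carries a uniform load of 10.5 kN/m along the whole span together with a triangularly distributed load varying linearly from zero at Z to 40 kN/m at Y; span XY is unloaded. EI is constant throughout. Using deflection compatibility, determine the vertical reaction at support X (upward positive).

Take M_Y as the redundant. Released structure: two simple spans XY and YZ with a hinge at Y.
Rotations at Y on the released spans (each span's end-slope, ×1/EI):
  span YZ: UDL 10.5: wL³/(24EI) = 437.5/EI
  span YZ: triangular load, peak 40: w₀L³/(45EI) = 888.9/EI
  relative rotation θ_0 = (0 + 1326)/EI = 1326/EI
A unit hogging moment at Y produces rotation L₁/(3EI) + L₂/(3EI) = 6.083/EI.
Slope continuity at Y: θ_0 = M_Y·6.083/EI, so M_Y = 1326/6.083 = 218 kN·m (hogging).
Span XY, ΣM about X with M_Y applied at Y: R_Y^{XY}·8.25 = 0 + 218, so R_Y^{XY} = 26.43 kN and R_X = 0 − 26.43 = -26.43 kN.

R_X = -26.43 kN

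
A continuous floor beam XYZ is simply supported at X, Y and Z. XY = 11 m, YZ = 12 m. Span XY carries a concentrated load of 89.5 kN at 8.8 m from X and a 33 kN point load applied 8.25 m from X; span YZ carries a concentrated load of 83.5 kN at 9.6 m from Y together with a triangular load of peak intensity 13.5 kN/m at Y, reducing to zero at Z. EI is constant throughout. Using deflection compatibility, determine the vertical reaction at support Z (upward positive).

R_Z = 75.96 kN

Release continuity at Y by inserting a hinge; the redundant is the internal moment M_Y. The primary structure is two simply-supported spans XY and YZ.
Rotations at Y on the released spans (each span's end-slope, ×1/EI):
  span XY: point load 89.5 at a = 8.8: Pab(L + a)/(6LEI) = 519.8/EI
  span XY: point load 33 at a = 8.25: Pab(L + a)/(6LEI) = 218.4/EI
  span YZ: point load 83.5 at a = 9.6: Pab(L + b)/(6LEI) = 384.8/EI
  span YZ: triangular load, peak 13.5: w₀L³/(45EI) = 518.4/EI
  relative rotation θ_0 = (738.2 + 903.2)/EI = 1641/EI
A unit hogging moment at Y produces rotation L₁/(3EI) + L₂/(3EI) = 7.667/EI.
Slope continuity at Y: θ_0 = M_Y·7.667/EI, so M_Y = 1641/7.667 = 214.1 kN·m (hogging).
Span YZ, ΣM about Z: R_Y^{YZ}·12 = 848.4 + 214.1, so R_Y^{YZ} = 88.54 kN and R_Z = 164.5 − 88.54 = 75.96 kN.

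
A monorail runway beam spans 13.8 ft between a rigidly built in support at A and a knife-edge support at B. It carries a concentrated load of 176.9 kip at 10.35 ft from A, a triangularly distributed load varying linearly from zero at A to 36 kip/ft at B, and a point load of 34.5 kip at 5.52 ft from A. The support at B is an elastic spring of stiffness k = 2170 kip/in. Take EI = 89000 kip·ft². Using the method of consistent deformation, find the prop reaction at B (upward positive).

R_B = 254.7 kip

Take the reaction at B as the redundant and release it; the primary structure is a cantilever fixed at A.
Deflection at B on the released cantilever, summing each load's contribution:
  point load 176.9 at a = 10.35: Pa²(3L − a)/(6EI) = 98066/EI
  triangular load, peak 36 at the free end: 11w₀L⁴/(120EI) = 119682/EI
  point load 34.5 at a = 5.52: Pa²(3L − a)/(6EI) = 6286/EI
  δ_0 = 224035/EI
Flexibility coefficient — unit upward force at B: δ_{BB} = L³/(3EI) = 876/EI.
With EI = 89000 kip·ft²: δ_0 = 2.5172 ft and δ_{BB} = 0.009843 ft/kip.
Compatibility — the spring shortens by R_B/k under the reaction it provides: δ_0 − R_B·δ_{BB} = R_B/k. With 1/k = 1/(2170×12) ft/kip = 0.000038 ft/kip, R_B = δ_0 / (δ_{BB} + 1/k) = 2.5172 / (0.009843 + 0.000038) = 254.7 kip.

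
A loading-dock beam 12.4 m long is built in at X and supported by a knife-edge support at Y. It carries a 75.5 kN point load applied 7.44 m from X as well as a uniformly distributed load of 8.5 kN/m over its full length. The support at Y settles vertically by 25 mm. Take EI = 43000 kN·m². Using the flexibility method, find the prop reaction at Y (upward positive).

R_Y = 70.45 kN

Remove the prop at Y; the released (primary) structure is a cantilever built in at X.
Free-end deflection of the primary structure under the applied loading (downward +):
  point load 75.5 at a = 7.44: Pa²(3L − a)/(6EI) = 20729/EI
  UDL 8.5: wL⁴/(8EI) = 25120/EI
  δ_0 = 45849/EI
Flexibility coefficient — unit upward force at Y: δ_{YY} = L³/(3EI) = 635.5/EI.
With EI = 43000 kN·m²: δ_0 = 1.0662 m and δ_{YY} = 0.01478 m/kN.
Compatibility — the beam at Y must follow the support down by 0.025 m: δ_0 − R_Y·δ_{YY} = 0.025, so R_Y = (1.0662 − 0.025)/0.01478 = 70.45 kN.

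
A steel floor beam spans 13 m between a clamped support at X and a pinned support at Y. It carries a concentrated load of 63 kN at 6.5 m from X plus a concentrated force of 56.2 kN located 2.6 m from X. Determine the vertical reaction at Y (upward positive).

Release the roller at Y. Primary structure: cantilever fixed at X.
Deflection at Y on the released cantilever, summing each load's contribution:
  point load 63 at a = 6.5: Pa²(3L − a)/(6EI) = 14418/EI
  point load 56.2 at a = 2.6: Pa²(3L − a)/(6EI) = 2305/EI
  δ_0 = 16723/EI
Flexibility coefficient — unit upward force at Y: δ_{YY} = L³/(3EI) = 732.3/EI.
The prop prevents deflection at Y: R_Y = δ_0/δ_{YY} = 16723/732.3 = 22.83 kN.

R_Y = 22.83 kN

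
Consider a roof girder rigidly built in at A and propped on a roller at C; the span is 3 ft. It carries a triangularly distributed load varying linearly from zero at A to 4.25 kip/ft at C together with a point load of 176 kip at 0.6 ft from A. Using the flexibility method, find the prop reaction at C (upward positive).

Remove the prop at C; the released (primary) structure is a cantilever built in at A.
Downward deflection at the released point C due to the loads:
  triangular load, peak 4.25 at the free end: 11w₀L⁴/(120EI) = 31.56/EI
  point load 176 at a = 0.6: Pa²(3L − a)/(6EI) = 88.7/EI
  δ_0 = 120.3/EI
Tip deflection under a unit load at C: L³/(3EI) = 9/EI.
Compatibility at C: δ_0 − R_C·δ_{CC} = 0, so R_C = 120.3/9 = 13.36 kip.

R_C = 13.36 kip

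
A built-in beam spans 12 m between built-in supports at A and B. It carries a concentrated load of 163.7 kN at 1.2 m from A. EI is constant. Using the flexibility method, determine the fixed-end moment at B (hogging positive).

Release both end moments; the primary structure is a simply-supported span AB with redundants M_A and M_B.
On the primary (simply-supported) span, the end slopes from the loading are:
  at A: point load 163.7 at a = 1.2: Pab(L + b)/(6LEI) = 671.8/EI
  at B: point load 163.7 at a = 1.2: Pab(L + a)/(6LEI) = 389/EI
  θ_A0 = 671.8/EI,  θ_B0 = 389/EI
Flexibility coefficients: a unit moment at one end gives L/(3EI) there and L/(6EI) at the far end, so f₁₁ = f₂₂ = 4/EI and f₁₂ = f₂₁ = 2/EI.
Compatibility — zero rotation at each built-in end:
  4 M_A + 2 M_B = 671.8
  2 M_A + 4 M_B = 389
Solving the pair gives M_A = 159.1 kN·m and M_B = 17.68 kN·m (hogging).

M_B = 17.68 kN·m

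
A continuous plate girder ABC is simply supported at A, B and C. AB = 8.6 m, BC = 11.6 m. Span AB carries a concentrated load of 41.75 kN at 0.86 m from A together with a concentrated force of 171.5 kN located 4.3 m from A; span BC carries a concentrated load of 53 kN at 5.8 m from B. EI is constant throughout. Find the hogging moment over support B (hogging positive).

Release continuity at B by inserting a hinge; the redundant is the internal moment M_B. The primary structure is two simply-supported spans AB and BC.
End slopes at the hinge B, treating each span as simply supported:
  span AB: point load 41.75 at a = 0.86: Pab(L + a)/(6LEI) = 50.95/EI
  span AB: point load 171.5 at a = 4.3: Pab(L + a)/(6LEI) = 792.8/EI
  span BC: point load 53 at a = 5.8: Pab(L + b)/(6LEI) = 445.7/EI
  relative rotation θ_0 = (843.7 + 445.7)/EI = 1289/EI
A unit hogging moment at B produces rotation L₁/(3EI) + L₂/(3EI) = 6.733/EI.
Slope continuity at B: θ_0 = M_B·6.733/EI, so M_B = 1289/6.733 = 191.5 kN·m (hogging).

M_B = 191.5 kN·m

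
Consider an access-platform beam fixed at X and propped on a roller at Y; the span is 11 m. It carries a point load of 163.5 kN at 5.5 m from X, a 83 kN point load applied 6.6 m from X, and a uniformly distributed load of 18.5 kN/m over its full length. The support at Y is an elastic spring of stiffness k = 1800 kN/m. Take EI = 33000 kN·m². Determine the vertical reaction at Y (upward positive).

R_Y = 156.8 kN

Release the roller at Y. Primary structure: cantilever fixed at X.
Free-end deflection of the primary structure under the applied loading (downward +):
  point load 163.5 at a = 5.5: Pa²(3L − a)/(6EI) = 22669/EI
  point load 83 at a = 6.6: Pa²(3L − a)/(6EI) = 15908/EI
  UDL 18.5: wL⁴/(8EI) = 33857/EI
  δ_0 = 72434/EI
Tip deflection under a unit load at Y: L³/(3EI) = 443.7/EI.
With EI = 33000 kN·m²: δ_0 = 2.195 m and δ_{YY} = 0.013444 m/kN.
Compatibility — the spring shortens by R_Y/k under the reaction it provides: δ_0 − R_Y·δ_{YY} = R_Y/k. With 1/k = 0.000556 m/kN, R_Y = δ_0 / (δ_{YY} + 1/k) = 2.195 / (0.013444 + 0.000556) = 156.8 kN.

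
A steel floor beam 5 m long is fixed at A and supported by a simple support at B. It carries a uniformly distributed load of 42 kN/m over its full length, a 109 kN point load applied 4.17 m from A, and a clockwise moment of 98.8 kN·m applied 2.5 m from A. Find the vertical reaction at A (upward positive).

Choose R_B as the redundant. The primary structure is the cantilever fixed at A.
Deflection at B on the released cantilever, summing each load's contribution:
  UDL 42: wL⁴/(8EI) = 3281/EI
  point load 109 at a = 4.17: Pa²(3L − a)/(6EI) = 3421/EI
  clockwise couple 98.8 at a = 2.5: M₀a(2L − a)/(2EI) = 926.2/EI
  δ_0 = 7629/EI
Tip deflection under a unit load at B: L³/(3EI) = 41.67/EI.
The prop prevents deflection at B: R_B = δ_0/δ_{BB} = 7629/41.67 = 183.1 kN.
Vertical equilibrium: R_A = ΣP − R_B = 319 − 183.1 = 135.9 kN.

R_A = 135.9 kN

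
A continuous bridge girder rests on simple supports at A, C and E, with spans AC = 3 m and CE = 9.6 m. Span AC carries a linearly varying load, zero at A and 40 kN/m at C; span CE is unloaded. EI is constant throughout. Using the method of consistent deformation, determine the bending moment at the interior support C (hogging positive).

Release continuity at C by inserting a hinge; the redundant is the internal moment M_C. The primary structure is two simply-supported spans AC and CE.
Discontinuity in slope at C on the released structure — sum the simple-span end rotations:
  span AC: triangular load, peak 40: w₀L³/(45EI) = 24/EI
  relative rotation θ_0 = (24 + 0)/EI = 24/EI
A unit hogging moment at C produces rotation L₁/(3EI) + L₂/(3EI) = 4.2/EI.
Compatibility: M_C·(L₁+L₂)/(3EI) = θ_0, giving M_C = 5.714 kN·m (hogging).

M_C = 5.714 kN·m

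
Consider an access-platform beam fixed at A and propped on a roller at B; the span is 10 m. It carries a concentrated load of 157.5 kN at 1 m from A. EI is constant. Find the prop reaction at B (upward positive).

R_B = 2.284 kN

Remove the prop at B; the released (primary) structure is a cantilever built in at A.
Primary-structure tip deflection at B by superposition:
  point load 157.5 at a = 1: Pa²(3L − a)/(6EI) = 761.2/EI
Tip deflection under a unit load at B: L³/(3EI) = 333.3/EI.
Compatibility at B: δ_0 − R_B·δ_{BB} = 0, so R_B = 761.2/333.3 = 2.284 kN.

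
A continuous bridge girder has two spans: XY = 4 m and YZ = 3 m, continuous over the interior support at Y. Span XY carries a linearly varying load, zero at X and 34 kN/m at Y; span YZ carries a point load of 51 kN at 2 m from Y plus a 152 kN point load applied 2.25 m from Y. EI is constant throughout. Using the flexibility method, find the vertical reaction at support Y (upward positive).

R_Y = 131.4 kN

Insert a hinge at Y; M_Y is the redundant, and each span becomes simply supported.
End slopes at the hinge Y, treating each span as simply supported:
  span XY: triangular load, peak 34: w₀L³/(45EI) = 48.36/EI
  span YZ: point load 51 at a = 2: Pab(L + b)/(6LEI) = 22.67/EI
  span YZ: point load 152 at a = 2.25: Pab(L + b)/(6LEI) = 53.44/EI
  relative rotation θ_0 = (48.36 + 76.1)/EI = 124.5/EI
A unit hogging moment at Y produces rotation L₁/(3EI) + L₂/(3EI) = 2.333/EI.
Slope continuity at Y: θ_0 = M_Y·2.333/EI, so M_Y = 124.5/2.333 = 53.34 kN·m (hogging).
Span XY, ΣM about X with M_Y applied at Y: R_Y^{XY}·4 = 181.3 + 53.34, so R_Y^{XY} = 58.67 kN and R_X = 68 − 58.67 = 9.332 kN.
Span YZ, ΣM about Z: R_Y^{YZ}·3 = 165 + 53.34, so R_Y^{YZ} = 72.78 kN and R_Z = 203 − 72.78 = 130.2 kN.
R_Y = 58.67 + 72.78 = 131.4 kN.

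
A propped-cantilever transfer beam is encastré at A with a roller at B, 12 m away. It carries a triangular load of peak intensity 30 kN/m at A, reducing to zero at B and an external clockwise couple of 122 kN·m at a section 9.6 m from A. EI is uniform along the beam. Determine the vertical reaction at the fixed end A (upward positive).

R_A = 129.4 kN

Take the reaction at B as the redundant and release it; the primary structure is a cantilever fixed at A.
Free-end deflection of the primary structure under the applied loading (downward +):
  triangular load, peak 30 at the fixed end: w₀L⁴/(30EI) = 20736/EI
  clockwise couple 122 at a = 9.6: M₀a(2L − a)/(2EI) = 8433/EI
  δ_0 = 29169/EI
Tip deflection under a unit load at B: L³/(3EI) = 576/EI.
The prop prevents deflection at B: R_B = δ_0/δ_{BB} = 29169/576 = 50.64 kN.
Vertical equilibrium: R_A = ΣP − R_B = 180 − 50.64 = 129.4 kN.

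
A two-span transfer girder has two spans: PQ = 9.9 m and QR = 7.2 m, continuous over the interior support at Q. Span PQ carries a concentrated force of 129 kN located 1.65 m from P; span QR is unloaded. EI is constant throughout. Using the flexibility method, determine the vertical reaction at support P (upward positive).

Release continuity at Q by inserting a hinge; the redundant is the internal moment M_Q. The primary structure is two simply-supported spans PQ and QR.
Discontinuity in slope at Q on the released structure — sum the simple-span end rotations:
  span PQ: point load 129 at a = 1.65: Pab(L + a)/(6LEI) = 341.4/EI
  relative rotation θ_0 = (341.4 + 0)/EI = 341.4/EI
A unit hogging moment at Q produces rotation L₁/(3EI) + L₂/(3EI) = 5.7/EI.
Compatibility: M_Q·(L₁+L₂)/(3EI) = θ_0, giving M_Q = 59.9 kN·m (hogging).
Span PQ, ΣM about P with M_Q applied at Q: R_Q^{PQ}·9.9 = 212.8 + 59.9, so R_Q^{PQ} = 27.55 kN and R_P = 129 − 27.55 = 101.4 kN.

R_P = 101.4 kN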